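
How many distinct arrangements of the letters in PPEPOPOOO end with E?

70

With the last slot taken by E, it remains to arrange the other 8 letters (PPPOPOOO).
Those 8 letters have O appearing 4 times and P appearing 4 times, giving (8)!/(4!·4!) = 70.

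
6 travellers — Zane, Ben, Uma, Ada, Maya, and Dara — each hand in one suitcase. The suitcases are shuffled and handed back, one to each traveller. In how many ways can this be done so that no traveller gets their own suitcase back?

This is the derangement count D_6: permutations of 6 items with no fixed point.
By inclusion–exclusion this is Σ_{j=0}^{6} (−1)^j C(6,j)·(6−j)!.
Computing: 720 − 720 + 360 − 120 + 30 − 6 + 1 = 265.

265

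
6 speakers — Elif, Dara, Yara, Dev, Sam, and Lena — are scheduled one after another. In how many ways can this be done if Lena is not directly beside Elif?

480

There are 6! = 720 arrangements in all. If Lena and Elif are adjacent, merging them into one block gives 2·(5)! = 240 arrangements.
Complementary counting: 720 − 240 = 480.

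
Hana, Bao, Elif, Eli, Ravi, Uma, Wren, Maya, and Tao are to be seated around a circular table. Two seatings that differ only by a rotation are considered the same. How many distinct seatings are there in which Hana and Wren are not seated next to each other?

All circular seatings of 9 people number (8)! = 40320.
Seatings with Hana beside Wren: treat them as a block with 2 internal orders, giving 2 × (7)! = 10080.
Subtracting, 40320 − 10080 = 30240.

30240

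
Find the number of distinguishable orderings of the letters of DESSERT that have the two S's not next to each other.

900

There are 7!/(2!·2!) = 1260 arrangements of DESSERT in total.
If the two S's are adjacent, glue them into one block, leaving 6 items to arrange: (6)!/(2!) = 360 ways.
Hence 1260 − 360 = 900.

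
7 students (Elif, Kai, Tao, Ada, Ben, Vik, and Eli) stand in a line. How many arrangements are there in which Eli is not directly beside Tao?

3600

There are 7! = 5040 arrangements in all. If Eli and Tao are adjacent, merging them into one block gives 2·(6)! = 1440 arrangements.
So 5040 − 1440 = 3600 arrangements keep them apart.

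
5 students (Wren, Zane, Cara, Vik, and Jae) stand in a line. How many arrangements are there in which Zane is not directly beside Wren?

Of the 5! = 120 arrangements, those with Zane and Wren adjacent number 2 × 4! = 48 (treat the pair as a block with 2 internal orders).
Complementary counting: 120 − 48 = 72.

72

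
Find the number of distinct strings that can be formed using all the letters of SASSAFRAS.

2520

The 9 letters of SASSAFRAS have repeats: A appearing 3 times and S appearing 4 times.
Dividing 9! = 362880 by 4!·3! = 144 for the repeated letters gives 2520.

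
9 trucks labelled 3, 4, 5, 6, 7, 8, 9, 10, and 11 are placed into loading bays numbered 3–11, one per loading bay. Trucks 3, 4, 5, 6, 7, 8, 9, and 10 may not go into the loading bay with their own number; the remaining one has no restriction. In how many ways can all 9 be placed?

Let Aᵢ (for 3 ≤ i ≤ 10) be the placements that put truck i in its forbidden loading bay. Any j of these fix j positions, leaving (9−j)! ways to fill the rest, and there are C(8,j) ways to pick which j.
By inclusion–exclusion, the number of valid placements is Σ_{j=0}^{8} (−1)^j C(8,j)·(9−j)!.
Computing: 362880 − 322560 + 141120 − 40320 + 8400 − 1344 + 168 − 16 + 1 = 148329.

148329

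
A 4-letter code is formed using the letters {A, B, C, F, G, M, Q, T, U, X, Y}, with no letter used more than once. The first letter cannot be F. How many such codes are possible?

7200

The first letter has 11−1 = 10 choices (anything except F).
The remaining 3 letters are filled from the other 10 symbols without repetition: 10 × 9 × 8 = 720.
Total: 10 × 720 = 7200.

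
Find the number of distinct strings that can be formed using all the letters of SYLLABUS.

10080

SYLLABUS has 8 letters with L appearing twice and S appearing twice.
Dividing 8! = 40320 by 2!·2! = 4 for the repeated letters gives 10080.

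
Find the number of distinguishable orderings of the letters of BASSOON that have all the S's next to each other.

Treat the 2 copies of S as a single block. The multiset to arrange is then {SS, A, B, N, O, O}, 6 items in all.
That gives (6)!/(2!) = 360 arrangements.

360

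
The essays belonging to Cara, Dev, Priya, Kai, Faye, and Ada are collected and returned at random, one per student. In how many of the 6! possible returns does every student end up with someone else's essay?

Let Aᵢ be the assignments in which student i gets their own essay. We want the size of the complement of A₁∪…∪A_6.
By inclusion–exclusion this is Σ_{j=0}^{6} (−1)^j C(6,j)·(6−j)!.
Computing: 720 − 720 + 360 − 120 + 30 − 6 + 1 = 265.

265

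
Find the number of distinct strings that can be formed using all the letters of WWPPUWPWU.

Letter multiplicities in WWPPUWPWU: P×3, U×2, W×4.
Dividing 9! = 362880 by 4!·3!·2! = 288 for the repeated letters gives 1260.

1260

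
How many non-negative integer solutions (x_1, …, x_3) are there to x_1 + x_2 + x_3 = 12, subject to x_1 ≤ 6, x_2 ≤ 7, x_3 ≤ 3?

Ignoring the caps, the number of non-negative solutions to x_1+…+x_3 = 12 is C(14,2) = 91.
Subtract solutions that violate a single cap (substitute x_i' = x_i − (cap_i+1)): x_1 ≥ 7 gives C(7,2) = 21; x_2 ≥ 8 gives C(6,2) = 15; x_3 ≥ 4 gives C(10,2) = 45. Together 81.
Add back pairs where two caps are both exceeded: 0 + 3 + 1 = 4.
By inclusion–exclusion the count is 91 − 81 + 4 = 14.

14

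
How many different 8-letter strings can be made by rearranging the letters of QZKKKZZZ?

280

The 8 letters of QZKKKZZZ have repeats: K appearing 3 times and Z appearing 4 times.
The number of distinct arrangements is 8!/(4!·3!) = 40320/144 = 280.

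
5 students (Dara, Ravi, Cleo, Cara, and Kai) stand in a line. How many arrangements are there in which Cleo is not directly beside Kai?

72

Of the 5! = 120 arrangements, those with Cleo and Kai adjacent number 2 × 4! = 48 (treat the pair as a block with 2 internal orders).
So 120 − 48 = 72 arrangements keep them apart.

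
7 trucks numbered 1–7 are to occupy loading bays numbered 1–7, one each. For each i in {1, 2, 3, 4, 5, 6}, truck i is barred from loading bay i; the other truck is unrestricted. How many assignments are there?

2119

Let Aᵢ (for 1 ≤ i ≤ 6) be the placements that put truck i in its forbidden loading bay. Any j of these fix j positions, leaving (7−j)! ways to fill the rest, and there are C(6,j) ways to pick which j.
By inclusion–exclusion, the number of valid placements is Σ_{j=0}^{6} (−1)^j C(6,j)·(7−j)!.
Computing: 5040 − 4320 + 1800 − 480 + 90 − 12 + 1 = 2119.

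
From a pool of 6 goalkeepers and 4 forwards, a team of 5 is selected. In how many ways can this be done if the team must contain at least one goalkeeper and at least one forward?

Total 5-person selections from all 10: C(10,5) = 252.
Selections missing a whole group: no goalkeepers → C(4,5) = 0; no forwards → C(6,5) = 6.
Both groups omitted at once is impossible, so 252 − 6 = 246.

246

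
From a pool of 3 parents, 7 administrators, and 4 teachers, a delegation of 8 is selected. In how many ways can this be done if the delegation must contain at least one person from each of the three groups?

2793

Unrestricted: C(14,8) = 3003 ways to pick any 8 of the 14.
Selections missing a whole group: no parents → C(11,8) = 165; no administrators → C(7,8) = 0; no teachers → C(10,8) = 45.
Add back selections omitting two groups (i.e. drawn from a single group): C(3,8) + C(7,8) + C(4,8) = 0.
By inclusion–exclusion: 3003 − 210 + 0 = 2793.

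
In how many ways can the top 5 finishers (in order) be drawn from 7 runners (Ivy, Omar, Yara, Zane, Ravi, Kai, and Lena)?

There are 7 choices for 1st place, 6 for 2nd, and so on down to 3 for position 5.
That gives 7 × 6 × 5 × 4 × 3 = 2520.

2520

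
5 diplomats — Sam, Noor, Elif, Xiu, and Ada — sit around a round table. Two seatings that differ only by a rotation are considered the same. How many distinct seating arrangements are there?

24

Fix one person's seat to break rotational symmetry; the remaining 4 people can be arranged in (4)! = 24 ways.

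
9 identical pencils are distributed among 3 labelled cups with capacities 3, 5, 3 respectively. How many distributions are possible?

Without the upper bounds there are C(11,2) = 55 ways to split 9 among 3 cups.
Subtract solutions that violate a single cap (substitute x_i' = x_i − (cap_i+1)): x_1 ≥ 4 gives C(7,2) = 21; x_2 ≥ 6 gives C(5,2) = 10; x_3 ≥ 4 gives C(7,2) = 21. Together 52.
Add back pairs where two caps are both exceeded: 0 + 3 + 0 = 3.
By inclusion–exclusion the count is 55 − 52 + 3 = 6.

6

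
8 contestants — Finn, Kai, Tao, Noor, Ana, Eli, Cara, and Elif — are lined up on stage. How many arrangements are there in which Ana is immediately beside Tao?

10080

Glue Ana and Tao into one block (2 internal orders), leaving 7 units to arrange in a row.
That gives 2 × 7! = 2 × 5040 = 10080.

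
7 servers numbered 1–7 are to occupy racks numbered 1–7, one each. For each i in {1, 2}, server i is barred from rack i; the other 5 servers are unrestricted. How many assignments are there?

Let Aᵢ (for i ∈ {1, 2}) be the placements that put server i in its forbidden rack. Any j of these fix j positions, leaving (7−j)! ways to fill the rest, and there are C(2,j) ways to pick which j.
By inclusion–exclusion, the number of valid placements is Σ_{j=0}^{2} (−1)^j C(2,j)·(7−j)!.
Computing: 5040 − 1440 + 120 = 3720.

3720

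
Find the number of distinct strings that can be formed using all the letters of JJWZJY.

120

JJWZJY has 6 letters with J appearing 3 times.
So there are 6! / (3!) = 120 distinguishable arrangements.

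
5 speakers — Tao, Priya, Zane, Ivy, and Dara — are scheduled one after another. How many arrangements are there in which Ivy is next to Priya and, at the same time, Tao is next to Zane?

Treat {Ivy,Priya} as one block (2 orders) and {Tao,Zane} as another (2 orders).
That leaves 3 units to arrange: 2 × 2 × 3! = 4 × 6 = 24.

24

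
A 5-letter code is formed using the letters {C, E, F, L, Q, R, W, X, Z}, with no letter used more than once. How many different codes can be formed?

15120

With no repetition, fill the 5 letters in order: 9 choices, then 8, down to 5.
9 × 8 × 7 × 6 × 5 = 15120.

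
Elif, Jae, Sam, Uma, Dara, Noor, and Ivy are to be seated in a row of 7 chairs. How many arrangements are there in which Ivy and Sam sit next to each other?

1440

Treat {Ivy, Sam} as a single unit. There are 6 units to order, and the pair itself can be ordered 2 ways.
So the count is 2·(6)! = 1440.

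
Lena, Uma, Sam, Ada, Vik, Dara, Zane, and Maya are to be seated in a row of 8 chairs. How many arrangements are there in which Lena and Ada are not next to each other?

There are 8! = 40320 arrangements in all. If Lena and Ada are adjacent, merging them into one block gives 2·(7)! = 10080 arrangements.
So 40320 − 10080 = 30240 arrangements keep them apart.

30240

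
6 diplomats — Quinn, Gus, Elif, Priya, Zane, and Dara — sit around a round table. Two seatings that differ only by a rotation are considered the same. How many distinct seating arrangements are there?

120

Fix one person's seat to break rotational symmetry; the remaining 5 people can be arranged in (5)! = 120 ways.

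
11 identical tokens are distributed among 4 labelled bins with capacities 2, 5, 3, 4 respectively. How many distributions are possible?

19

By stars and bars, unrestricted non-negative solutions to x_1+…+x_4 = 11 number C(11+3,3) = 364.
Subtract solutions that violate a single cap (substitute x_i' = x_i − (cap_i+1)): x_1 ≥ 3 gives C(11,3) = 165; x_2 ≥ 6 gives C(8,3) = 56; x_3 ≥ 4 gives C(10,3) = 120; x_4 ≥ 5 gives C(9,3) = 84. Together 425.
Add back pairs where two caps are both exceeded: 10 + 35 + 20 + 4 + 1 + 10 = 80.
By inclusion–exclusion the count is 364 − 425 + 80 = 19.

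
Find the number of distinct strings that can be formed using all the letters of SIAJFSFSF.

10080

The 9 letters of SIAJFSFSF have repeats: F appearing 3 times and S appearing 3 times.
So there are 9! / (3!·3!) = 10080 distinguishable arrangements.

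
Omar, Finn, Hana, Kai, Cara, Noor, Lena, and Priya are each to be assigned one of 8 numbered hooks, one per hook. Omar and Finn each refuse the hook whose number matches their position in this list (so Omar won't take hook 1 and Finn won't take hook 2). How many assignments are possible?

30960

Let Aᵢ (for i ∈ {1, 2}) be the placements that put person i in their forbidden hook. Any j of these fix j positions, leaving (8−j)! ways to fill the rest, and there are C(2,j) ways to pick which j.
By inclusion–exclusion, the number of valid placements is Σ_{j=0}^{2} (−1)^j C(2,j)·(8−j)!.
Computing: 40320 − 10080 + 720 = 30960.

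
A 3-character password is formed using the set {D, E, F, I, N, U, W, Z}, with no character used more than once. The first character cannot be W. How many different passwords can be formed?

294

The first character has 8−1 = 7 choices (anything except W).
The remaining 2 characters are filled from the other 7 symbols without repetition: 7 × 6 = 42.
Total: 7 × 42 = 294.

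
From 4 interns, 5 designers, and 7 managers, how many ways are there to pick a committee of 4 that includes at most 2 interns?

1771

Split by how many interns are chosen (0 through 2).
Sum: C(4,0)·C(12,4) + C(4,1)·C(12,3) + C(4,2)·C(12,2) = 495 + 880 + 396 = 1771.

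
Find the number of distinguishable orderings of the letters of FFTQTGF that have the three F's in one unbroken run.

Treat the 3 copies of F as a single block. The multiset to arrange is then {FFF, G, Q, T, T}, 5 items in all.
That gives (5)!/(2!) = 60 arrangements.

60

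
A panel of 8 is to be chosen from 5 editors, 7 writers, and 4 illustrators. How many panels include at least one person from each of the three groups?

12201

With no constraint there are C(16,8) = 12870 possible selections.
Selections missing a whole group: no editors → C(11,8) = 165; no writers → C(9,8) = 9; no illustrators → C(12,8) = 495.
Add back selections omitting two groups (i.e. drawn from a single group): C(5,8) + C(7,8) + C(4,8) = 0.
By inclusion–exclusion: 12870 − 669 + 0 = 12201.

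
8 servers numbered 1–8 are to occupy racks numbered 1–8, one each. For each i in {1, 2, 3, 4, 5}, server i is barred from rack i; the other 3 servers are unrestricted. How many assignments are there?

21234

Let Aᵢ (for 1 ≤ i ≤ 5) be the placements that put server i in its forbidden rack. Any j of these fix j positions, leaving (8−j)! ways to fill the rest, and there are C(5,j) ways to pick which j.
By inclusion–exclusion, the number of valid placements is Σ_{j=0}^{5} (−1)^j C(5,j)·(8−j)!.
Computing: 40320 − 25200 + 7200 − 1200 + 120 − 6 = 21234.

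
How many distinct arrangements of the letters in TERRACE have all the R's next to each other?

Treat the 2 copies of R as a single block. The multiset to arrange is then {RR, A, C, E, E, T}, 6 items in all.
That gives (6)!/(2!) = 360 arrangements.

360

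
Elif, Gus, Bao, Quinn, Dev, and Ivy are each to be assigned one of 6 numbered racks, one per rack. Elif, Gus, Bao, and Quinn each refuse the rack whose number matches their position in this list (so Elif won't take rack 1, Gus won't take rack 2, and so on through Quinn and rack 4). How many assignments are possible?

Let Aᵢ (for 1 ≤ i ≤ 4) be the placements that put person i in their forbidden rack. Any j of these fix j positions, leaving (6−j)! ways to fill the rest, and there are C(4,j) ways to pick which j.
By inclusion–exclusion, the number of valid placements is Σ_{j=0}^{4} (−1)^j C(4,j)·(6−j)!.
Computing: 720 − 480 + 144 − 24 + 2 = 362.

362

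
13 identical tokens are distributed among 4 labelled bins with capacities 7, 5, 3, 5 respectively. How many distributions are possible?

92

Without the upper bounds there are C(16,3) = 560 ways to split 13 among 4 bins.
Subtract solutions that violate a single cap (substitute x_i' = x_i − (cap_i+1)): x_1 ≥ 8 gives C(8,3) = 56; x_2 ≥ 6 gives C(10,3) = 120; x_3 ≥ 4 gives C(12,3) = 220; x_4 ≥ 6 gives C(10,3) = 120. Together 516.
Add back pairs where two caps are both exceeded: 0 + 4 + 0 + 20 + 4 + 20 = 48.
By inclusion–exclusion the count is 560 − 516 + 48 = 92.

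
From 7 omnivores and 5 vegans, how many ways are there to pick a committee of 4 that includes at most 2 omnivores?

285

Split by how many omnivores are chosen (0 through 2).
Sum: C(7,0)·C(5,4) + C(7,1)·C(5,3) + C(7,2)·C(5,2) = 5 + 70 + 210 = 285.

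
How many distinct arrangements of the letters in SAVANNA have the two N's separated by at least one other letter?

300

Total arrangements of SAVANNA: 7!/(3!·2!) = 420.
Arrangements with the N's together: treat NN as one letter, giving (6)!/(3!) = 120.
Hence 420 − 120 = 300.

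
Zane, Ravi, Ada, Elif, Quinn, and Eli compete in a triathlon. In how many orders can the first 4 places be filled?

There are 6 choices for 1st place, 5 for 2nd, and so on down to 3 for position 4.
That gives 6 × 5 × 4 × 3 = 360.

360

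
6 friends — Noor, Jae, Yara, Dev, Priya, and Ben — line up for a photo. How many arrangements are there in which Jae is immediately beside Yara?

240

Place the 4 others and the Jae-Yara pair as 5 objects in a line; the pair has 2 internal arrangements.
So the count is 2·(5)! = 240.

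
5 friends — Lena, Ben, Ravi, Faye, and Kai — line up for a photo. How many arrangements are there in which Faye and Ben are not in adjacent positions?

72

Of the 5! = 120 arrangements, those with Faye and Ben adjacent number 2 × 4! = 48 (treat the pair as a block with 2 internal orders).
Complementary counting: 120 − 48 = 72.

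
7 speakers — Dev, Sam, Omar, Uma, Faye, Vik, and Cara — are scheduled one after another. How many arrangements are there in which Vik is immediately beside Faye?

1440

Glue Vik and Faye into one block (2 internal orders), leaving 6 units to arrange in a row.
That gives 2 × 6! = 2 × 720 = 1440.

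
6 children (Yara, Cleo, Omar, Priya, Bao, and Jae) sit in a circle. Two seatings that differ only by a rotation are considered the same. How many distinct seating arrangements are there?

Fix one person's seat to break rotational symmetry; the remaining 5 people can be arranged in (5)! = 120 ways.

120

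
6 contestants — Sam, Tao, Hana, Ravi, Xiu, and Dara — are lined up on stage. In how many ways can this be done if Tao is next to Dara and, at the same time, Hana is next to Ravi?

96

Treat {Tao,Dara} as one block (2 orders) and {Hana,Ravi} as another (2 orders).
That leaves 4 units to arrange: 2 × 2 × 4! = 4 × 24 = 96.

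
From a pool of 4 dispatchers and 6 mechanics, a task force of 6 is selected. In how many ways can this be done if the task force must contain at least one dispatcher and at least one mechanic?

209

Unrestricted: C(10,6) = 210 ways to pick any 6 of the 10.
Selections missing a whole group: no dispatchers → C(6,6) = 1; no mechanics → C(4,6) = 0.
Both groups omitted at once is impossible, so 210 − 1 = 209.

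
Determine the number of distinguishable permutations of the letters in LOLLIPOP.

1680

LOLLIPOP has 8 letters with L appearing 3 times, O appearing twice, and P appearing twice.
The number of distinct arrangements is 8!/(3!·2!·2!) = 40320/24 = 1680.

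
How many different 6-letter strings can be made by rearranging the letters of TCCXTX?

90

Letter multiplicities in TCCXTX: C×2, T×2, X×2.
Dividing 6! = 720 by 2!·2!·2! = 8 for the repeated letters gives 90.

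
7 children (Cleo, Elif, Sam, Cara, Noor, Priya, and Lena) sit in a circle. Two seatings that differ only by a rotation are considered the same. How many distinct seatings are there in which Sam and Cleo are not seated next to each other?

480

All circular seatings of 7 people number (6)! = 720.
Those with Sam next to Cleo: fuse the pair into one unit and seat 6 units around a circle — 2·(5)! = 240.
Subtracting, 720 − 240 = 480.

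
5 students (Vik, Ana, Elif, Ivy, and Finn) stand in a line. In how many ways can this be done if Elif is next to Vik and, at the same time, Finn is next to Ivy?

Treat {Elif,Vik} as one block (2 orders) and {Finn,Ivy} as another (2 orders).
That leaves 3 units to arrange: 2 × 2 × 3! = 4 × 6 = 24.

24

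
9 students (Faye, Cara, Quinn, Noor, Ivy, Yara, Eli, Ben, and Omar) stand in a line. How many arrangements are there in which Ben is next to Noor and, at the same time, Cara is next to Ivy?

20160

Treat {Ben,Noor} as one block (2 orders) and {Cara,Ivy} as another (2 orders).
That leaves 7 units to arrange: 2 × 2 × 7! = 4 × 5040 = 20160.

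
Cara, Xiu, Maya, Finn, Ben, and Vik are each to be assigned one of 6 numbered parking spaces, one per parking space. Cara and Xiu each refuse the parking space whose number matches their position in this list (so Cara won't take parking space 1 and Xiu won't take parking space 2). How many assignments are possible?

504

Let Aᵢ (for i ∈ {1, 2}) be the placements that put person i in their forbidden parking space. Any j of these fix j positions, leaving (6−j)! ways to fill the rest, and there are C(2,j) ways to pick which j.
By inclusion–exclusion, the number of valid placements is Σ_{j=0}^{2} (−1)^j C(2,j)·(6−j)!.
Computing: 720 − 240 + 24 = 504.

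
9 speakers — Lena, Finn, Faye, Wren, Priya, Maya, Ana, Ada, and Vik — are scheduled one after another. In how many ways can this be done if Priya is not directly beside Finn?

282240

Of the 9! = 362880 arrangements, those with Priya and Finn adjacent number 2 × 8! = 80640 (treat the pair as a block with 2 internal orders).
Complementary counting: 362880 − 80640 = 282240.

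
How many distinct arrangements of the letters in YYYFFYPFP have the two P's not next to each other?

There are 9!/(4!·3!·2!) = 1260 arrangements of YYYFFYPFP in total.
Arrangements with the P's together: treat PP as one letter, giving (8)!/(4!·3!) = 280.
Hence 1260 − 280 = 980.

980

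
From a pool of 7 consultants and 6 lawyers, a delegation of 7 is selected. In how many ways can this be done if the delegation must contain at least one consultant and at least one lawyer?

With no constraint there are C(13,7) = 1716 possible selections.
Selections missing a whole group: no consultants → C(6,7) = 0; no lawyers → C(7,7) = 1.
Both groups omitted at once is impossible, so 1716 − 1 = 1715.

1715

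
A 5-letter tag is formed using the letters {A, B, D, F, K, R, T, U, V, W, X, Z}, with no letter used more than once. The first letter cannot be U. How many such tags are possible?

The first letter has 12−1 = 11 choices (anything except U).
The remaining 4 letters are filled from the other 11 symbols without repetition: 11 × 10 × 9 × 8 = 7920.
Total: 11 × 7920 = 87120.

87120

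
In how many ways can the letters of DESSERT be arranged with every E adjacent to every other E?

Treat the 2 copies of E as a single block. The multiset to arrange is then {EE, D, R, S, S, T}, 6 items in all.
That gives (6)!/(2!) = 360 arrangements.

360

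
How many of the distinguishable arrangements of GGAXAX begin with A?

With the first slot taken by A, it remains to arrange the other 5 letters (GGXAX).
Those 5 letters have G appearing twice and X appearing twice, giving (5)!/(2!·2!) = 30.

30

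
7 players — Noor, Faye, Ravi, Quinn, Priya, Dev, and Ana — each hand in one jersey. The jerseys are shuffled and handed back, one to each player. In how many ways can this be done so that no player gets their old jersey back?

Let Aᵢ be the assignments in which player i gets their old jersey. We want the size of the complement of A₁∪…∪A_7.
By inclusion–exclusion this is Σ_{j=0}^{7} (−1)^j C(7,j)·(7−j)!.
Computing: 5040 − 5040 + 2520 − 840 + 210 − 42 + 7 − 1 = 1854.

1854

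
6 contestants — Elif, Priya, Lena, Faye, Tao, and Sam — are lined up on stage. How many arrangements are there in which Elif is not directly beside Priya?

Of the 6! = 720 arrangements, those with Elif and Priya adjacent number 2 × 5! = 240 (treat the pair as a block with 2 internal orders).
Complementary counting: 720 − 240 = 480.

480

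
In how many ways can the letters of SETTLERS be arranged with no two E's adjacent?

3780

There are 8!/(2!·2!·2!) = 5040 arrangements of SETTLERS in total.
Arrangements with the E's together: treat EE as one letter, giving (7)!/(2!·2!) = 1260.
Hence 5040 − 1260 = 3780.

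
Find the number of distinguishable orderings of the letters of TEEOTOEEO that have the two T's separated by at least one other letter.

There are 9!/(4!·3!·2!) = 1260 arrangements of TEEOTOEEO in total.
Arrangements with the T's together: treat TT as one letter, giving (8)!/(4!·3!) = 280.
Hence 1260 − 280 = 980.

980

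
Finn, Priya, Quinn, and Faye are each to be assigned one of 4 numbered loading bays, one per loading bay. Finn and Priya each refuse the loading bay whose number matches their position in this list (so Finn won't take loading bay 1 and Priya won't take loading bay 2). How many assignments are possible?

14

Let Aᵢ (for i ∈ {1, 2}) be the placements that put person i in their forbidden loading bay. Any j of these fix j positions, leaving (4−j)! ways to fill the rest, and there are C(2,j) ways to pick which j.
By inclusion–exclusion, the number of valid placements is Σ_{j=0}^{2} (−1)^j C(2,j)·(4−j)!.
Computing: 24 − 12 + 2 = 14.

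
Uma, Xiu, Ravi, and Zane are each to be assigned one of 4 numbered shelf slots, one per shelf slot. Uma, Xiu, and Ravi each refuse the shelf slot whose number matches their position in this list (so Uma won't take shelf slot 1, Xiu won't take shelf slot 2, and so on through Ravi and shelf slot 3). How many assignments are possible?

11

Let Aᵢ (for i ∈ {1, 2, 3}) be the placements that put person i in their forbidden shelf slot. Any j of these fix j positions, leaving (4−j)! ways to fill the rest, and there are C(3,j) ways to pick which j.
By inclusion–exclusion, the number of valid placements is Σ_{j=0}^{3} (−1)^j C(3,j)·(4−j)!.
Computing: 24 − 18 + 6 − 1 = 11.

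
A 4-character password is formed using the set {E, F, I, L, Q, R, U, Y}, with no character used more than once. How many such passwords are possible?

1680

Choose and order 4 of the 8 symbols: the first character has 8 options, the next 7, then 6, 5.
That product is 8 × 7 × 6 × 5 = 1680.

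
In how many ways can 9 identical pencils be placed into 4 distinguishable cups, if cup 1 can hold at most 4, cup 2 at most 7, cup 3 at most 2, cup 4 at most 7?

By stars and bars, unrestricted non-negative solutions to x_1+…+x_4 = 9 number C(9+3,3) = 220.
Subtract solutions that violate a single cap (substitute x_i' = x_i − (cap_i+1)): x_1 ≥ 5 gives C(7,3) = 35; x_2 ≥ 8 gives C(4,3) = 4; x_3 ≥ 3 gives C(9,3) = 84; x_4 ≥ 8 gives C(4,3) = 4. Together 127.
Add back pairs where two caps are both exceeded: 0 + 4 + 0 + 0 + 0 + 0 = 4.
By inclusion–exclusion the count is 220 − 127 + 4 = 97.

97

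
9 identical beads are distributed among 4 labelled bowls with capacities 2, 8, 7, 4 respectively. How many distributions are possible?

100

Ignoring the caps, the number of non-negative solutions to x_1+…+x_4 = 9 is C(12,3) = 220.
Subtract solutions that violate a single cap (substitute x_i' = x_i − (cap_i+1)): x_1 ≥ 3 gives C(9,3) = 84; x_2 ≥ 9 gives C(3,3) = 1; x_3 ≥ 8 gives C(4,3) = 4; x_4 ≥ 5 gives C(7,3) = 35. Together 124.
Add back pairs where two caps are both exceeded: 0 + 0 + 4 + 0 + 0 + 0 = 4.
By inclusion–exclusion the count is 220 − 124 + 4 = 100.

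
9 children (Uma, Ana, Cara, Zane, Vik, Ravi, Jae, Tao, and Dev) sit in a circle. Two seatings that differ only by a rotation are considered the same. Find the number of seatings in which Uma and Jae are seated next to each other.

10080

Treat {Uma, Jae} as one unit (2 internal orders) and seat the resulting 8 units around the table: (7)! circular arrangements.
So 2 × (7)! = 2 × 5040 = 10080.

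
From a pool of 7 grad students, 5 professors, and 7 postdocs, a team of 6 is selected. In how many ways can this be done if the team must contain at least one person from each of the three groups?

22295

With no constraint there are C(19,6) = 27132 possible selections.
Selections missing a whole group: no grad students → C(12,6) = 924; no professors → C(14,6) = 3003; no postdocs → C(12,6) = 924.
Add back selections omitting two groups (i.e. drawn from a single group): C(7,6) + C(5,6) + C(7,6) = 14.
By inclusion–exclusion: 27132 − 4851 + 14 = 22295.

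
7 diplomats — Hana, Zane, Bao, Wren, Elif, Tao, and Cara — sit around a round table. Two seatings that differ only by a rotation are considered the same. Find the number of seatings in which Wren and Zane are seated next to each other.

Treat {Wren, Zane} as one unit (2 internal orders) and seat the resulting 6 units around the table: (5)! circular arrangements.
So 2 × (5)! = 2 × 120 = 240.

240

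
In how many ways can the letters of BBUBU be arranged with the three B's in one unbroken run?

3

Treat the 3 copies of B as a single block. The multiset to arrange is then {BBB, U, U}, 3 items in all.
That gives (3)!/(2!) = 3 arrangements.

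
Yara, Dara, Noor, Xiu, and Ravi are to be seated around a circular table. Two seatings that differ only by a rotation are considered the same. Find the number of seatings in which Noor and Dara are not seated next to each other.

All circular seatings of 5 people number (4)! = 24.
Those with Noor next to Dara: fuse the pair into one unit and seat 4 units around a circle — 2·(3)! = 12.
Subtracting, 24 − 12 = 12.

12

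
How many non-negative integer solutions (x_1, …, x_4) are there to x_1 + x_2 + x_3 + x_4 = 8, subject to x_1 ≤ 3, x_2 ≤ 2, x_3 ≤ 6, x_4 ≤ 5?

64

By stars and bars, unrestricted non-negative solutions to x_1+…+x_4 = 8 number C(8+3,3) = 165.
Subtract solutions that violate a single cap (substitute x_i' = x_i − (cap_i+1)): x_1 ≥ 4 gives C(7,3) = 35; x_2 ≥ 3 gives C(8,3) = 56; x_3 ≥ 7 gives C(4,3) = 4; x_4 ≥ 6 gives C(5,3) = 10. Together 105.
Add back pairs where two caps are both exceeded: 4 + 0 + 0 + 0 + 0 + 0 = 4.
By inclusion–exclusion the count is 165 − 105 + 4 = 64.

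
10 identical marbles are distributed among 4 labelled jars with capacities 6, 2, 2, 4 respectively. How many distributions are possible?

27

By stars and bars, unrestricted non-negative solutions to x_1+…+x_4 = 10 number C(10+3,3) = 286.
Subtract solutions that violate a single cap (substitute x_i' = x_i − (cap_i+1)): x_1 ≥ 7 gives C(6,3) = 20; x_2 ≥ 3 gives C(10,3) = 120; x_3 ≥ 3 gives C(10,3) = 120; x_4 ≥ 5 gives C(8,3) = 56. Together 316.
Add back pairs where two caps are both exceeded: 1 + 1 + 0 + 35 + 10 + 10 = 57.
By inclusion–exclusion the count is 286 − 316 + 57 = 27.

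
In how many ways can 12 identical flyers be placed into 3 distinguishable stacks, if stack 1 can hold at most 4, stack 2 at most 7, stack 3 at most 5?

15

By stars and bars, unrestricted non-negative solutions to x_1+…+x_3 = 12 number C(12+2,2) = 91.
Subtract solutions that violate a single cap (substitute x_i' = x_i − (cap_i+1)): x_1 ≥ 5 gives C(9,2) = 36; x_2 ≥ 8 gives C(6,2) = 15; x_3 ≥ 6 gives C(8,2) = 28. Together 79.
Add back pairs where two caps are both exceeded: 0 + 3 + 0 = 3.
By inclusion–exclusion the count is 91 − 79 + 3 = 15.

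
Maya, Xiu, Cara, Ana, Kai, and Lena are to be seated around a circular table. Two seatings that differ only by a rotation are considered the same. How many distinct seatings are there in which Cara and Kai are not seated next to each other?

72

Without the restriction there are (5)! = 120 seatings.
Seatings with Cara beside Kai: treat them as a block with 2 internal orders, giving 2 × (4)! = 48.
Subtracting, 120 − 48 = 72.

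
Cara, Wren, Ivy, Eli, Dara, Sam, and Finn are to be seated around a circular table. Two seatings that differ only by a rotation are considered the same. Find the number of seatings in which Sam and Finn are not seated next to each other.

All circular seatings of 7 people number (6)! = 720.
Seatings with Sam beside Finn: treat them as a block with 2 internal orders, giving 2 × (5)! = 240.
Subtracting, 720 − 240 = 480.

480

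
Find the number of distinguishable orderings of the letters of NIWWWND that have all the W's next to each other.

Treat the 3 copies of W as a single block. The multiset to arrange is then {WWW, D, I, N, N}, 5 items in all.
That gives (5)!/(2!) = 60 arrangements.

60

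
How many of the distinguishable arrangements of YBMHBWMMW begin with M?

With the first slot taken by M, it remains to arrange the other 8 letters (YBHBWMMW).
Those 8 letters have B appearing twice, M appearing twice, and W appearing twice, giving (8)!/(2!·2!·2!) = 5040.

5040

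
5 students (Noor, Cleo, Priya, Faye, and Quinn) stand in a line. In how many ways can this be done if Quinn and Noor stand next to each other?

48

Treat {Quinn, Noor} as a single unit. There are 4 units to order, and the pair itself can be ordered 2 ways.
That gives 2 × 4! = 2 × 24 = 48.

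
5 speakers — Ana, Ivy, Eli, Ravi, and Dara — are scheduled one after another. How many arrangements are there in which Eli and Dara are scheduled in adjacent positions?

48

Place the 3 others and the Eli-Dara pair as 4 objects in a line; the pair has 2 internal arrangements.
That gives 2 × 4! = 2 × 24 = 48.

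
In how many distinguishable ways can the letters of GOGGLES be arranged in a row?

Letter multiplicities in GOGGLES: E×1, G×3, L×1, O×1, S×1.
Dividing 7! = 5040 by 3! = 6 for the repeated letters gives 840.

840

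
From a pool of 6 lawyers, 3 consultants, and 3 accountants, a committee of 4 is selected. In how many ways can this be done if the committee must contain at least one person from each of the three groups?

Total 4-person selections from all 12: C(12,4) = 495.
Subtract selections that omit an entire group: no lawyers → C(6,4) = 15; no consultants → C(9,4) = 126; no accountants → C(9,4) = 126.
Add back selections omitting two groups (i.e. drawn from a single group): C(6,4) + C(3,4) + C(3,4) = 15.
By inclusion–exclusion: 495 − 267 + 15 = 243.

243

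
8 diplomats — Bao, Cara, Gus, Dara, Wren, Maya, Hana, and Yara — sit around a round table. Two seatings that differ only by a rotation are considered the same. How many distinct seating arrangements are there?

Seat Bao anywhere (absorbing the rotational symmetry), then permute the other 7: (7)! = 5040.

5040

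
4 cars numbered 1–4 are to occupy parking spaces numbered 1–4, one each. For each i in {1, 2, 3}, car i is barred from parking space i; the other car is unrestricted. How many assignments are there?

11

Let Aᵢ (for i ∈ {1, 2, 3}) be the placements that put car i in its forbidden parking space. Any j of these fix j positions, leaving (4−j)! ways to fill the rest, and there are C(3,j) ways to pick which j.
By inclusion–exclusion, the number of valid placements is Σ_{j=0}^{3} (−1)^j C(3,j)·(4−j)!.
Computing: 24 − 18 + 6 − 1 = 11.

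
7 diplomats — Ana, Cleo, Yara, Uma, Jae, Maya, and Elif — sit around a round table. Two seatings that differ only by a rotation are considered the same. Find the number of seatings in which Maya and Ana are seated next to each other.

Treat {Maya, Ana} as one unit (2 internal orders) and seat the resulting 6 units around the table: (5)! circular arrangements.
So 2 × (5)! = 2 × 120 = 240.

240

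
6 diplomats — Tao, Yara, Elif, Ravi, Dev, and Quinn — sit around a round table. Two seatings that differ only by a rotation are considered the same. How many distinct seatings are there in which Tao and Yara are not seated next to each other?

72

Without the restriction there are (5)! = 120 seatings.
Those with Tao next to Yara: fuse the pair into one unit and seat 5 units around a circle — 2·(4)! = 48.
Subtracting, 120 − 48 = 72.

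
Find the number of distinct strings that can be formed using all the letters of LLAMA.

30

LLAMA has 5 letters with A appearing twice and L appearing twice.
The number of distinct arrangements is 5!/(2!·2!) = 120/4 = 30.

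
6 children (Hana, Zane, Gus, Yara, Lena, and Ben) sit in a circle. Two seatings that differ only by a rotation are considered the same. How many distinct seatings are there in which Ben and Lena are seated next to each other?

Treat {Ben, Lena} as one unit (2 internal orders) and seat the resulting 5 units around the table: (4)! circular arrangements.
So 2 × (4)! = 2 × 24 = 48.

48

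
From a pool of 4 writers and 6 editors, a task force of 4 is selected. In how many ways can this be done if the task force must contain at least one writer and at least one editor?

With no constraint there are C(10,4) = 210 possible selections.
Selections missing a whole group: no writers → C(6,4) = 15; no editors → C(4,4) = 1.
Both groups omitted at once is impossible, so 210 − 16 = 194.

194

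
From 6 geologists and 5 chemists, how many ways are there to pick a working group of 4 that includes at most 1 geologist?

65

Split by how many geologists are chosen (0 through 1).
Sum: C(6,0)·C(5,4) + C(6,1)·C(5,3) = 5 + 60 = 65.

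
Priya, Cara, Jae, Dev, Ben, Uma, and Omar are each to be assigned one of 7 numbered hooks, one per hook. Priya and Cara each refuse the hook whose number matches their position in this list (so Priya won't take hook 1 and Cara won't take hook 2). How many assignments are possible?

Let Aᵢ (for i ∈ {1, 2}) be the placements that put person i in their forbidden hook. Any j of these fix j positions, leaving (7−j)! ways to fill the rest, and there are C(2,j) ways to pick which j.
By inclusion–exclusion, the number of valid placements is Σ_{j=0}^{2} (−1)^j C(2,j)·(7−j)!.
Computing: 5040 − 1440 + 120 = 3720.

3720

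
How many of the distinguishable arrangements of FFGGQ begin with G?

12

Fix G in the first position and arrange the remaining 4 letters.
Those 4 letters have F appearing twice, giving (4)!/(2!) = 12.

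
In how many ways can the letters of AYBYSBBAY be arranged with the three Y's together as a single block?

420

Treat the 3 copies of Y as a single block. The multiset to arrange is then {YYY, A, A, B, B, B, S}, 7 items in all.
That gives (7)!/(3!·2!) = 420 arrangements.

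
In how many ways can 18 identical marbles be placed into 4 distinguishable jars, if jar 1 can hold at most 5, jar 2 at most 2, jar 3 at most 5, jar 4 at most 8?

10

Without the upper bounds there are C(21,3) = 1330 ways to split 18 among 4 jars.
Subtract solutions that violate a single cap (substitute x_i' = x_i − (cap_i+1)): x_1 ≥ 6 gives C(15,3) = 455; x_2 ≥ 3 gives C(18,3) = 816; x_3 ≥ 6 gives C(15,3) = 455; x_4 ≥ 9 gives C(12,3) = 220. Together 1946.
Add back pairs where two caps are both exceeded: 220 + 84 + 20 + 220 + 84 + 20 = 648.
Subtract triples: 20 + 1 + 0 + 1 = 22.
By inclusion–exclusion the count is 1330 − 1946 + 648 − 22 = 10.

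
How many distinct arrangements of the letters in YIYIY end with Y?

Fix Y in the last position and arrange the remaining 4 letters.
Those 4 letters have I appearing twice and Y appearing twice, giving (4)!/(2!·2!) = 6.

6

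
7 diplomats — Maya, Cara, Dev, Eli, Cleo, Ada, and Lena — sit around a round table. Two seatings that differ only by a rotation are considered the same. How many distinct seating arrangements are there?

Fix one person's seat to break rotational symmetry; the remaining 6 people can be arranged in (6)! = 720 ways.

720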